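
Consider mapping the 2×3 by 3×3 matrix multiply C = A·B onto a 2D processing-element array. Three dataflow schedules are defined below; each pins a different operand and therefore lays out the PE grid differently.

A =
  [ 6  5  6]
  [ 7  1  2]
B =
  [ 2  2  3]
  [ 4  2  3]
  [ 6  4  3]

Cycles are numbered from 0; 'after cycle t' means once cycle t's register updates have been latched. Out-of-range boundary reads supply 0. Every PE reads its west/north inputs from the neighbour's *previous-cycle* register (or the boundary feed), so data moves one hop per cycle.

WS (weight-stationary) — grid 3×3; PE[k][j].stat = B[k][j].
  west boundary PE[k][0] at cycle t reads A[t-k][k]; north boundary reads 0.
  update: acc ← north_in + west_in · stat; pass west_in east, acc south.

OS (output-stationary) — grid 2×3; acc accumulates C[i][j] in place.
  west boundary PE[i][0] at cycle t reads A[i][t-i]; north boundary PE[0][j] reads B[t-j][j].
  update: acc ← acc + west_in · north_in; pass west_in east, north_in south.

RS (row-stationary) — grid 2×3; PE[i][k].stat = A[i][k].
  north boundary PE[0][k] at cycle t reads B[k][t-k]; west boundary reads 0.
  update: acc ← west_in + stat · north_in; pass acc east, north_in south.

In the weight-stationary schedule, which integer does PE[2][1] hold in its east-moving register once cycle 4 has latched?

WS 3×3: PE[2][1] cycle-by-cycle (with neighbour feeds):
  after 0 — PE[1][1] acc=0, pass-E 0, pass-S 0
  after 0 — PE[2][0] acc=0, pass-E 0, pass-S 0
  after 0 — PE[2][1] acc=0, pass-E 0, pass-S 0
  after 1 — PE[1][1] acc=0, pass-E 0, pass-S 0
  after 1 — PE[2][0] acc=0, pass-E 0, pass-S 0
  after 1 — PE[2][1] acc=0, pass-E 0, pass-S 0
  after 2 — PE[1][1] acc=22, pass-E 5, pass-S 22
  after 2 — PE[2][0] acc=68, pass-E 6, pass-S 68
  after 2 — PE[2][1] acc=0, pass-E 0, pass-S 0
  after 3 — PE[1][1] acc=16, pass-E 1, pass-S 16
  after 3 — PE[2][0] acc=30, pass-E 2, pass-S 30
  after 3 — PE[2][1] acc=46, pass-E 6, pass-S 46
  after 4 — PE[1][1] acc=0, pass-E 0, pass-S 0
  after 4 — PE[2][0] acc=0, pass-E 0, pass-S 0
  after 4 — PE[2][1] acc=24, pass-E 2, pass-S 24

register = 2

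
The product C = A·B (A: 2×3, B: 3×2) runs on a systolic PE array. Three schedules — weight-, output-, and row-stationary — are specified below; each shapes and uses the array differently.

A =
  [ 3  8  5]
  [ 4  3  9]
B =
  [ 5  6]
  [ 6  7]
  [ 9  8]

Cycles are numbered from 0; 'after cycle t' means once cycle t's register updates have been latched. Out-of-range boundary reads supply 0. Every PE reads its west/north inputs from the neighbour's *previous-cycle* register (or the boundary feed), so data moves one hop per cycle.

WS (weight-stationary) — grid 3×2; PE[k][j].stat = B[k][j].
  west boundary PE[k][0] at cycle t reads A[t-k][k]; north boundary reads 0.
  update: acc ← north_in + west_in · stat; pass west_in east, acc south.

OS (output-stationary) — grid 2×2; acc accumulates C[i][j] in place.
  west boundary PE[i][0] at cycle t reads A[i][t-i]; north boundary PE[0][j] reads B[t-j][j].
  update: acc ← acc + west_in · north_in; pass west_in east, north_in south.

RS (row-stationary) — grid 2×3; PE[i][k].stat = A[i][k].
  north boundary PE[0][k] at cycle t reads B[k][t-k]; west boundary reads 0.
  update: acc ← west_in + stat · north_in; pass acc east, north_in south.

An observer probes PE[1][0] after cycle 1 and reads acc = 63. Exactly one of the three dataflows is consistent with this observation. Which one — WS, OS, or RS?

— WS: 3×2; PE[1][0] trace:
  cycle 0: PE[1][0] → acc 0, east 0, south 0
  cycle 1: PE[1][0] → acc 63, east 8, south 63
— OS: 2×2; PE[1][0] trace:
  cycle 0: PE[1][0] → acc 0, east 0, south 0
  cycle 1: PE[1][0] → acc 20, east 4, south 5
— RS: 2×3; PE[1][0] trace:
  cycle 0: PE[1][0] → acc 0, east 0, south 0
  cycle 1: PE[1][0] → acc 20, east 20, south 5

dataflow = WS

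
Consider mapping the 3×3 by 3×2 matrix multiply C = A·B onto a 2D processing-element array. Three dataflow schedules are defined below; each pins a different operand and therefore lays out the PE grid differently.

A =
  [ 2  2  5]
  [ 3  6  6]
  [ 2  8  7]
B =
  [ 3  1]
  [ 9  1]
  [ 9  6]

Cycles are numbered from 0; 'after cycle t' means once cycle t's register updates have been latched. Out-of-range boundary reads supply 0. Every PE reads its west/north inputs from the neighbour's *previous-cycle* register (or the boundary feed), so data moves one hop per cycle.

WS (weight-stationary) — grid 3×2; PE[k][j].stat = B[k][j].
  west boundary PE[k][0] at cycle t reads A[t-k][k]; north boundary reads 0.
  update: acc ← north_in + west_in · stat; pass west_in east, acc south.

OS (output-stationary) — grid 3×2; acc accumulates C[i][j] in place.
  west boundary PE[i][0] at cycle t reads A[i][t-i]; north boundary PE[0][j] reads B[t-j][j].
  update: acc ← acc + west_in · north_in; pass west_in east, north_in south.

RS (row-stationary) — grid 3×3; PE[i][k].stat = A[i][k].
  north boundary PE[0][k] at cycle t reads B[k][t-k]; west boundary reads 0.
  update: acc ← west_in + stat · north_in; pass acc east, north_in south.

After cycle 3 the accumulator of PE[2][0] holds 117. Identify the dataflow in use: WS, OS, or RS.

dataflow = WS

WS [3×2] PE[2][0] across cycles:
  cycle 0: PE[2][0] → acc 0, east 0, south 0
  cycle 1: PE[2][0] → acc 0, east 0, south 0
  cycle 2: PE[2][0] → acc 69, east 5, south 69
  cycle 3: PE[2][0] → acc 117, east 6, south 117
OS [3×2] PE[2][0] across cycles:
  cycle 0: PE[2][0] → acc 0, east 0, south 0
  cycle 1: PE[2][0] → acc 0, east 0, south 0
  cycle 2: PE[2][0] → acc 6, east 2, south 3
  cycle 3: PE[2][0] → acc 78, east 8, south 9
RS [3×3] PE[2][0] across cycles:
  cycle 0: PE[2][0] → acc 0, east 0, south 0
  cycle 1: PE[2][0] → acc 0, east 0, south 0
  cycle 2: PE[2][0] → acc 6, east 6, south 3
  cycle 3: PE[2][0] → acc 2, east 2, south 1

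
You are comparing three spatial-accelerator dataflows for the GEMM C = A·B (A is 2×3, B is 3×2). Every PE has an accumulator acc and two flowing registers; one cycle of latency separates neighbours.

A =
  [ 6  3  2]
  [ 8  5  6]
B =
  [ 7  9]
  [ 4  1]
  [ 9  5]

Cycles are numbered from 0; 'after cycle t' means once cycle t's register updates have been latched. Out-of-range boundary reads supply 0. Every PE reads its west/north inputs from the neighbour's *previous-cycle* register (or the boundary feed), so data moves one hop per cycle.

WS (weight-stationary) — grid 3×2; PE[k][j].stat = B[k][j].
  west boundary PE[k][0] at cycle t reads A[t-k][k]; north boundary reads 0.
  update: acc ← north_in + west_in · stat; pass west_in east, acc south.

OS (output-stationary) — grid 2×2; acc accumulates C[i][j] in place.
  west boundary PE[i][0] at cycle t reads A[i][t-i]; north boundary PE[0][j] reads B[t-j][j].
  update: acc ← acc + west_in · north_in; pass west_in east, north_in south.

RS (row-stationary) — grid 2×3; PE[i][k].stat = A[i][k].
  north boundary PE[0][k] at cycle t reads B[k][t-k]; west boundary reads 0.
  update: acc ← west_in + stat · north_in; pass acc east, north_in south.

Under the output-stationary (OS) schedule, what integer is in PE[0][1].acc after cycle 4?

OS on a 2×2 grid — tracing PE[0][1] and its feeders:
  cycle 0: PE[0][0] → acc 42, east 6, south 7
  cycle 0: PE[0][1] → acc 0, east 0, south 0
  cycle 1: PE[0][0] → acc 54, east 3, south 4
  cycle 1: PE[0][1] → acc 54, east 6, south 9
  cycle 2: PE[0][0] → acc 72, east 2, south 9
  cycle 2: PE[0][1] → acc 57, east 3, south 1
  cycle 3: PE[0][0] → acc 72, east 0, south 0
  cycle 3: PE[0][1] → acc 67, east 2, south 5
  cycle 4: PE[0][0] → acc 72, east 0, south 0
  cycle 4: PE[0][1] → acc 67, east 0, south 0

PE[0][1].acc = 67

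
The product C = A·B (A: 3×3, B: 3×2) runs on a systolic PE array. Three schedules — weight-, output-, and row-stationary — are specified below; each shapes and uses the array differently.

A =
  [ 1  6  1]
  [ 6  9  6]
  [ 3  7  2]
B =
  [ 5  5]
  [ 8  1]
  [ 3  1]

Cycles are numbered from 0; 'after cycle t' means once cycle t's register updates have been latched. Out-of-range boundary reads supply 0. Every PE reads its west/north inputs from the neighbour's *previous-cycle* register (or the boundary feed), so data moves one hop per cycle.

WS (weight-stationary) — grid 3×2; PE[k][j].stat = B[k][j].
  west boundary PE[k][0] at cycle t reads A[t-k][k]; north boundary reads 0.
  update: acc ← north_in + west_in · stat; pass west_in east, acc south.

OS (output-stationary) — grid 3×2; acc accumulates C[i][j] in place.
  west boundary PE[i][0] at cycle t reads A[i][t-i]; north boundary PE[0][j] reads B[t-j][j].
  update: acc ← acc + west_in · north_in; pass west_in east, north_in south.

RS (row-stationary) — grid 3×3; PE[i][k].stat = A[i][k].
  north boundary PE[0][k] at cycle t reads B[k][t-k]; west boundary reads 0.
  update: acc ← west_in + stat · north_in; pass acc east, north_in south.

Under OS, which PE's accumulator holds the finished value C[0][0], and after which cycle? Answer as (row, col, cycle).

Under OS, C[0][0] lands at PE[0][0]:
  t=0 PE[0][0]: acc=5 h=1 v=5
  t=1 PE[0][0]: acc=53 h=6 v=8
  t=2 PE[0][0]: acc=56 h=1 v=3

(row, col, cycle) = (0, 0, 2)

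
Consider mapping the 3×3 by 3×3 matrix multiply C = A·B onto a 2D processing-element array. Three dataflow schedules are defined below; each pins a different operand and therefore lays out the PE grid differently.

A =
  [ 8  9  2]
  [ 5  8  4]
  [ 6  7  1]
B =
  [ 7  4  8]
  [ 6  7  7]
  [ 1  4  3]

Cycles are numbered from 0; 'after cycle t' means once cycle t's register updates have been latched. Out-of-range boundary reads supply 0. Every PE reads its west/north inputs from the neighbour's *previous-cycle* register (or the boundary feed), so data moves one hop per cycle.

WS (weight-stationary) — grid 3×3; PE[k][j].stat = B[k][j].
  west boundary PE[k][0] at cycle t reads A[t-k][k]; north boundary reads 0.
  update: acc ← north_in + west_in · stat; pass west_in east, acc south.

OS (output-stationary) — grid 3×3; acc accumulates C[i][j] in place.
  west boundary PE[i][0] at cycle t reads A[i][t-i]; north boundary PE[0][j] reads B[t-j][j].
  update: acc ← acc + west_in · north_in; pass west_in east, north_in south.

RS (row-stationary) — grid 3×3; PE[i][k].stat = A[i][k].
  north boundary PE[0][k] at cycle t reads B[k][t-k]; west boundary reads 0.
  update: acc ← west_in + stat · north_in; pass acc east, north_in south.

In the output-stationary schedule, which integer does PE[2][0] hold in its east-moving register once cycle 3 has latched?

register = 7

OS (3×3). Following PE[2][0] plus its west/north inputs:
  step 0 · PE1,0: acc=0; fwd→0 fwd↓0
  step 0 · PE2,0: acc=0; fwd→0 fwd↓0
  step 1 · PE1,0: acc=35; fwd→5 fwd↓7
  step 1 · PE2,0: acc=0; fwd→0 fwd↓0
  step 2 · PE1,0: acc=83; fwd→8 fwd↓6
  step 2 · PE2,0: acc=42; fwd→6 fwd↓7
  step 3 · PE1,0: acc=87; fwd→4 fwd↓1
  step 3 · PE2,0: acc=84; fwd→7 fwd↓6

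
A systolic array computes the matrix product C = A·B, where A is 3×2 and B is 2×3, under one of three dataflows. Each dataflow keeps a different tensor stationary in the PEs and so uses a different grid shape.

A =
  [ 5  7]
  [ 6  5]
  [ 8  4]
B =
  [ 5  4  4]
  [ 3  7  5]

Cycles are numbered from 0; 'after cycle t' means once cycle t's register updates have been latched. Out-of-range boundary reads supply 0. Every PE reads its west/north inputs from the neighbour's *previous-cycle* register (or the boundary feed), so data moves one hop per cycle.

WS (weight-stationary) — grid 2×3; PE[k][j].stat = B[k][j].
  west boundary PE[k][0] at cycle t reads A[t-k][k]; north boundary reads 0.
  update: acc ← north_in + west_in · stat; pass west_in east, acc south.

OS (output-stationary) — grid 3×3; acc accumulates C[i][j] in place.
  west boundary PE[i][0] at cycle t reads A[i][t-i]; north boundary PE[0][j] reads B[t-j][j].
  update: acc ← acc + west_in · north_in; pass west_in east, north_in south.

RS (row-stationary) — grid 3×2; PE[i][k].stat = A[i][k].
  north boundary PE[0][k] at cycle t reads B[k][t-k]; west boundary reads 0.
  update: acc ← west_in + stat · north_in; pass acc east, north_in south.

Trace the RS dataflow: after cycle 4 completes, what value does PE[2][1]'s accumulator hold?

RS 3×2: PE[2][1] cycle-by-cycle (with neighbour feeds):
  step 0 · PE1,1: acc=0; fwd→0 fwd↓0
  step 0 · PE2,0: acc=0; fwd→0 fwd↓0
  step 0 · PE2,1: acc=0; fwd→0 fwd↓0
  step 1 · PE1,1: acc=0; fwd→0 fwd↓0
  step 1 · PE2,0: acc=0; fwd→0 fwd↓0
  step 1 · PE2,1: acc=0; fwd→0 fwd↓0
  step 2 · PE1,1: acc=45; fwd→45 fwd↓3
  step 2 · PE2,0: acc=40; fwd→40 fwd↓5
  step 2 · PE2,1: acc=0; fwd→0 fwd↓0
  step 3 · PE1,1: acc=59; fwd→59 fwd↓7
  step 3 · PE2,0: acc=32; fwd→32 fwd↓4
  step 3 · PE2,1: acc=52; fwd→52 fwd↓3
  step 4 · PE1,1: acc=49; fwd→49 fwd↓5
  step 4 · PE2,0: acc=32; fwd→32 fwd↓4
  step 4 · PE2,1: acc=60; fwd→60 fwd↓7

PE[2][1].acc = 60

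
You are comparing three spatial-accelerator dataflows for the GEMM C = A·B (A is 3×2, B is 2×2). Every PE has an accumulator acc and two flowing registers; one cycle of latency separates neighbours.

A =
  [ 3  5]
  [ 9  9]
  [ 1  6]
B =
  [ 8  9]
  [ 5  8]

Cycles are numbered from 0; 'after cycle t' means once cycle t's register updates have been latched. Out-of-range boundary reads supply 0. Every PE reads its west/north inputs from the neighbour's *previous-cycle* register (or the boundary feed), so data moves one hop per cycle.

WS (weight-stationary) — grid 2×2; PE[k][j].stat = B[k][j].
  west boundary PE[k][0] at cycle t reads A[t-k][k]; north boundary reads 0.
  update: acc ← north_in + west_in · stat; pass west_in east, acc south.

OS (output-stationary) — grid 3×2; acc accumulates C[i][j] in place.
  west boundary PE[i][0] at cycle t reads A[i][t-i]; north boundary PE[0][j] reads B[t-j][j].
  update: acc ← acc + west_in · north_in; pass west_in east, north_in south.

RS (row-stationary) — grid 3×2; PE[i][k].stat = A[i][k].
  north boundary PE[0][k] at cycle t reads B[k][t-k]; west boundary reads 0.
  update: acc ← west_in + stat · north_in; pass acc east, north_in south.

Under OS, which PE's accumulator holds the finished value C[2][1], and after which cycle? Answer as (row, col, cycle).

(row, col, cycle) = (2, 1, 4)

Under OS, C[2][1] lands at PE[2][1]:
  after 0 — PE[2][1] acc=0, pass-E 0, pass-S 0
  after 1 — PE[2][1] acc=0, pass-E 0, pass-S 0
  after 2 — PE[2][1] acc=0, pass-E 0, pass-S 0
  after 3 — PE[2][1] acc=9, pass-E 1, pass-S 9
  after 4 — PE[2][1] acc=57, pass-E 6, pass-S 8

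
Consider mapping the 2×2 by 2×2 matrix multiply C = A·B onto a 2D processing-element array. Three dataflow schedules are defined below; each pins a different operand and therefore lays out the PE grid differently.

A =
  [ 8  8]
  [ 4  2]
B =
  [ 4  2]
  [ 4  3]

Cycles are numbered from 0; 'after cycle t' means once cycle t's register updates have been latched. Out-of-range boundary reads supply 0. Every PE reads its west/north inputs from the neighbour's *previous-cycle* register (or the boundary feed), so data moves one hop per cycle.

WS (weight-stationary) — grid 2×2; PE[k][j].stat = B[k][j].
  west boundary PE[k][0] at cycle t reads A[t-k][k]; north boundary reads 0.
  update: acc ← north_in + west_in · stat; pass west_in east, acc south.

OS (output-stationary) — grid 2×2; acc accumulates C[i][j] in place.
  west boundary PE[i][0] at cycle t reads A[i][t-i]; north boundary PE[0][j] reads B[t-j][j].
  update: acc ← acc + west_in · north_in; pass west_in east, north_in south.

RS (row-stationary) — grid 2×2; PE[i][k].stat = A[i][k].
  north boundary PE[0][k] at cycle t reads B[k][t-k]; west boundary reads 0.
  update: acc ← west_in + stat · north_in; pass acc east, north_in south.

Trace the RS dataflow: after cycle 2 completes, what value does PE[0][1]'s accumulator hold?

RS (2×2). Following PE[0][1] plus its west/north inputs:
  step 0 · PE0,0: acc=32; fwd→32 fwd↓4
  step 0 · PE0,1: acc=0; fwd→0 fwd↓0
  step 1 · PE0,0: acc=16; fwd→16 fwd↓2
  step 1 · PE0,1: acc=64; fwd→64 fwd↓4
  step 2 · PE0,0: acc=0; fwd→0 fwd↓0
  step 2 · PE0,1: acc=40; fwd→40 fwd↓3

PE[0][1].acc = 40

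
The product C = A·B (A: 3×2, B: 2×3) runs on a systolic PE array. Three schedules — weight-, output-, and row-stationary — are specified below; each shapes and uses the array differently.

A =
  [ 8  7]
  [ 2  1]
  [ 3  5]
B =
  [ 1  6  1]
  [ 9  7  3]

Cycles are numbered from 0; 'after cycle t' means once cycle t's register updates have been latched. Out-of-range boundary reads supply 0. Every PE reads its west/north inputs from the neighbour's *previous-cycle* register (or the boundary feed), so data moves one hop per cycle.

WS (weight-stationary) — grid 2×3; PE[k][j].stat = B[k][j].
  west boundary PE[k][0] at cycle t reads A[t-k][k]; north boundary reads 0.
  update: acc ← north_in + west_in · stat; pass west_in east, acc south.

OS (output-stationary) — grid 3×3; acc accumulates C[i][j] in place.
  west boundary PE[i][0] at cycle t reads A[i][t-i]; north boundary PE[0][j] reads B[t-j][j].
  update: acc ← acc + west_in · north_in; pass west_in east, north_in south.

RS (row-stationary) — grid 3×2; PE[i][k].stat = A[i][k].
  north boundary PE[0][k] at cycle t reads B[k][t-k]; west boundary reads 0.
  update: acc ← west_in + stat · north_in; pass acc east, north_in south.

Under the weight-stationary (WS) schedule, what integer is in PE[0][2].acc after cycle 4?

PE[0][2].acc = 3

WS 2×3: PE[0][2] cycle-by-cycle (with neighbour feeds):
  @0  [0,1]  acc 0  |  →0  ↓0
  @0  [0,2]  acc 0  |  →0  ↓0
  @1  [0,1]  acc 48  |  →8  ↓48
  @1  [0,2]  acc 0  |  →0  ↓0
  @2  [0,1]  acc 12  |  →2  ↓12
  @2  [0,2]  acc 8  |  →8  ↓8
  @3  [0,1]  acc 18  |  →3  ↓18
  @3  [0,2]  acc 2  |  →2  ↓2
  @4  [0,1]  acc 0  |  →0  ↓0
  @4  [0,2]  acc 3  |  →3  ↓3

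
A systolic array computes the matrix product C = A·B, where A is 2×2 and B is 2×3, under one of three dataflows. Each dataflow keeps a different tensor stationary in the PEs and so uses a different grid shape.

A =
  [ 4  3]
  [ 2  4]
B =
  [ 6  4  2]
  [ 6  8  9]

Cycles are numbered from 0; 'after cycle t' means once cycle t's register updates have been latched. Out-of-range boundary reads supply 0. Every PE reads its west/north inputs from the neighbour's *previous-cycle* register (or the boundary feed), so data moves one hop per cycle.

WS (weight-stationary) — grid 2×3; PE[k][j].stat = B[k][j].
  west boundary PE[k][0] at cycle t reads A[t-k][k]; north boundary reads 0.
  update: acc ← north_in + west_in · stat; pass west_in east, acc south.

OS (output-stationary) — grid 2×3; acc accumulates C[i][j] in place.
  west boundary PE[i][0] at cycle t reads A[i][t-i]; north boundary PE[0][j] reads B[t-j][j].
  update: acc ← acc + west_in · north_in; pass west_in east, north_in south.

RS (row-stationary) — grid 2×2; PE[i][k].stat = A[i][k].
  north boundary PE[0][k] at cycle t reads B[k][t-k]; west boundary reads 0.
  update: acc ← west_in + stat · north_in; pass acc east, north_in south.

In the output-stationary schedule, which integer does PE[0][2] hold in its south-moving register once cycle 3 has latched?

register = 9

OS on a 2×3 grid — tracing PE[0][2] and its feeders:
  c0 r0c1: 0 / 0 / 0
  c0 r0c2: 0 / 0 / 0
  c1 r0c1: 16 / 4 / 4
  c1 r0c2: 0 / 0 / 0
  c2 r0c1: 40 / 3 / 8
  c2 r0c2: 8 / 4 / 2
  c3 r0c1: 40 / 0 / 0
  c3 r0c2: 35 / 3 / 9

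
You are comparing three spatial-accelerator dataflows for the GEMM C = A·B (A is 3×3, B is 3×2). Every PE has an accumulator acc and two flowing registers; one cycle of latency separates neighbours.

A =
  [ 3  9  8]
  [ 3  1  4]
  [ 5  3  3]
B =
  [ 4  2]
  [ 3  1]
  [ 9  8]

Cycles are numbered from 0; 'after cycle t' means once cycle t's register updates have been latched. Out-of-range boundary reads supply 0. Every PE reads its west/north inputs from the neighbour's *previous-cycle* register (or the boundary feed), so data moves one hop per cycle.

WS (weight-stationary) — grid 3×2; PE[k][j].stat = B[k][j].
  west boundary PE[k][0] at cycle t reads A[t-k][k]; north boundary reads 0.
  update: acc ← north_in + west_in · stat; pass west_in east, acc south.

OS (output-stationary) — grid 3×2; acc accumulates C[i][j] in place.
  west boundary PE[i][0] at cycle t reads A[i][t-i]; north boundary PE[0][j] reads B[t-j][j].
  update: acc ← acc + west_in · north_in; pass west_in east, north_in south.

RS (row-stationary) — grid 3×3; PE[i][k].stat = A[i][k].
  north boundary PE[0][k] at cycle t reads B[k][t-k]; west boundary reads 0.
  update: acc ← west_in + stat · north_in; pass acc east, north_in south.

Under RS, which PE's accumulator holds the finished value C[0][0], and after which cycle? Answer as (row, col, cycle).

(row, col, cycle) = (0, 2, 2)

Under RS, C[0][0] lands at PE[0][2]:
  [0] (0,2) acc=0 (h:0 v:0)
  [1] (0,2) acc=0 (h:0 v:0)
  [2] (0,2) acc=111 (h:111 v:9)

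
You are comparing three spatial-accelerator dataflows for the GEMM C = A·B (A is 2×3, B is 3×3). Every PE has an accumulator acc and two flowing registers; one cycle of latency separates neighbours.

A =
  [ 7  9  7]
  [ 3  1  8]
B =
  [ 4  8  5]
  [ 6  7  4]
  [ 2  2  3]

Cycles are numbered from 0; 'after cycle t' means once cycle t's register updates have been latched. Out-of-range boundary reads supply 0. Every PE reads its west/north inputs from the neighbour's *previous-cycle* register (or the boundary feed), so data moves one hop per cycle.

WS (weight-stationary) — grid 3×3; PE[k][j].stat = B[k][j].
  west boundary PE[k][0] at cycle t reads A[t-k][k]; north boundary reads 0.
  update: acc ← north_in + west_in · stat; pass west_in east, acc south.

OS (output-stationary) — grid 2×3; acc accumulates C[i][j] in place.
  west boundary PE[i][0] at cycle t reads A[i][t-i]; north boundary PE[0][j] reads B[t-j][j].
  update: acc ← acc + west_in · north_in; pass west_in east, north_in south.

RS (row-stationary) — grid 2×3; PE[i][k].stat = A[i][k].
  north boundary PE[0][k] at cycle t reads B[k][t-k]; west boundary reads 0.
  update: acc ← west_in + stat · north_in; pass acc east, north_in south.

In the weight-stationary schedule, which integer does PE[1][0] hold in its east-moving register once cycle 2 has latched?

register = 1

WS on a 3×3 grid — tracing PE[1][0] and its feeders:
  0: (0,0).acc=28  regs=<7,28>
  0: (1,0).acc=0  regs=<0,0>
  1: (0,0).acc=12  regs=<3,12>
  1: (1,0).acc=82  regs=<9,82>
  2: (0,0).acc=0  regs=<0,0>
  2: (1,0).acc=18  regs=<1,18>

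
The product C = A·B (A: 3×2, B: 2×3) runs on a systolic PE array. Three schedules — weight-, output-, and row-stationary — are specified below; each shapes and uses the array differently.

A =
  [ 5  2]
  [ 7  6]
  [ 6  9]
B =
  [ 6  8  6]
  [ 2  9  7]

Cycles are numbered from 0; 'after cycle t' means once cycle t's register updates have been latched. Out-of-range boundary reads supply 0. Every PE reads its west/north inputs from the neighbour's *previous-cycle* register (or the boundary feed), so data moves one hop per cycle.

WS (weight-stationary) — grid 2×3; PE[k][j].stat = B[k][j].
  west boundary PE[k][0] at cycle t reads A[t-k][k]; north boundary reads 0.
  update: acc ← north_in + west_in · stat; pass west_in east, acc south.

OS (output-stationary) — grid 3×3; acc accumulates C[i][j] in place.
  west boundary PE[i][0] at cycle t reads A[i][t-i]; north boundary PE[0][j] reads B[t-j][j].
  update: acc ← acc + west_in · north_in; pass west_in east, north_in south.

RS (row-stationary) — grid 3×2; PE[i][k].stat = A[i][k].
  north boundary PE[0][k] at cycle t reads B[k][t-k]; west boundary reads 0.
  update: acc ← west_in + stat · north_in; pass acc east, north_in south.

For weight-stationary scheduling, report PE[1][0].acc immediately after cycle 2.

Tracing WS — 2×3 array, target PE[1][0]:
  cycle 0: PE[0][0] → acc 30, east 5, south 30
  cycle 0: PE[1][0] → acc 0, east 0, south 0
  cycle 1: PE[0][0] → acc 42, east 7, south 42
  cycle 1: PE[1][0] → acc 34, east 2, south 34
  cycle 2: PE[0][0] → acc 36, east 6, south 36
  cycle 2: PE[1][0] → acc 54, east 6, south 54

PE[1][0].acc = 54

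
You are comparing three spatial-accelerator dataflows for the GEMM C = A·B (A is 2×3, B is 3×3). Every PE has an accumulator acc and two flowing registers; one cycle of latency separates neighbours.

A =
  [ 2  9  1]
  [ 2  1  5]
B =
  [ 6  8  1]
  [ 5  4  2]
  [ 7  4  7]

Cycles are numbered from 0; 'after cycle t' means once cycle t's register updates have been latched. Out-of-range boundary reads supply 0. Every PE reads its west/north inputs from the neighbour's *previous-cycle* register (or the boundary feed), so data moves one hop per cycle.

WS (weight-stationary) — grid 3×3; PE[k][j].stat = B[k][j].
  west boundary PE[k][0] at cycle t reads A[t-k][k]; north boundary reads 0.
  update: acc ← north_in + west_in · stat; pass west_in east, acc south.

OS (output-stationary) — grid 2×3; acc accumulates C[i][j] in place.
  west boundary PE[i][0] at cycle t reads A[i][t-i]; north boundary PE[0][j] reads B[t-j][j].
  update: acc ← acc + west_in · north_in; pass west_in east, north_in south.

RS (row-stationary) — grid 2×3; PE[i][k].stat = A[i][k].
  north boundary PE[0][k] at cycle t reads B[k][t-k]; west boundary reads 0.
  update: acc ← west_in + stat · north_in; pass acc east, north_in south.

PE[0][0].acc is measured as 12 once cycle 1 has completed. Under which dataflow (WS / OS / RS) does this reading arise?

WS [3×3] PE[0][0] across cycles:
  [0] (0,0) acc=12 (h:2 v:12)
  [1] (0,0) acc=12 (h:2 v:12)
OS [2×3] PE[0][0] across cycles:
  [0] (0,0) acc=12 (h:2 v:6)
  [1] (0,0) acc=57 (h:9 v:5)
RS [2×3] PE[0][0] across cycles:
  [0] (0,0) acc=12 (h:12 v:6)
  [1] (0,0) acc=16 (h:16 v:8)

dataflow = WS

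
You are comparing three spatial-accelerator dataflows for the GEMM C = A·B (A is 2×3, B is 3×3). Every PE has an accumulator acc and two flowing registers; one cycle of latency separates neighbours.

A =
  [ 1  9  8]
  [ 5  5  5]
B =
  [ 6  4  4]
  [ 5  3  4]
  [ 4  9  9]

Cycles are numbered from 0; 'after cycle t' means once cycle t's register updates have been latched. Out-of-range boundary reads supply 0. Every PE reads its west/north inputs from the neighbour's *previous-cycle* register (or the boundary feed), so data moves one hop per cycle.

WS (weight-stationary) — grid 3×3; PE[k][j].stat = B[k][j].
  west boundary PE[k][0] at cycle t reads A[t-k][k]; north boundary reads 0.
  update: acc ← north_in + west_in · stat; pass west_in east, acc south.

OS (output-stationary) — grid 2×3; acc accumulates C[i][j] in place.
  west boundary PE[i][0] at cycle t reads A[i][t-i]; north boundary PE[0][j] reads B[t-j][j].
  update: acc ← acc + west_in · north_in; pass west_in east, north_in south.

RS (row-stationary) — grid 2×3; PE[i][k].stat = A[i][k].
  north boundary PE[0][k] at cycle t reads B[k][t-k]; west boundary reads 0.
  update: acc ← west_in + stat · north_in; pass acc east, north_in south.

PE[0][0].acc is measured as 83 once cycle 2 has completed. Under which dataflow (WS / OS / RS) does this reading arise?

WS (3×3 grid), PE[0][0]:
  step 0 · PE0,0: acc=6; fwd→1 fwd↓6
  step 1 · PE0,0: acc=30; fwd→5 fwd↓30
  step 2 · PE0,0: acc=0; fwd→0 fwd↓0
OS (2×3 grid), PE[0][0]:
  step 0 · PE0,0: acc=6; fwd→1 fwd↓6
  step 1 · PE0,0: acc=51; fwd→9 fwd↓5
  step 2 · PE0,0: acc=83; fwd→8 fwd↓4
RS (2×3 grid), PE[0][0]:
  step 0 · PE0,0: acc=6; fwd→6 fwd↓6
  step 1 · PE0,0: acc=4; fwd→4 fwd↓4
  step 2 · PE0,0: acc=4; fwd→4 fwd↓4

dataflow = OS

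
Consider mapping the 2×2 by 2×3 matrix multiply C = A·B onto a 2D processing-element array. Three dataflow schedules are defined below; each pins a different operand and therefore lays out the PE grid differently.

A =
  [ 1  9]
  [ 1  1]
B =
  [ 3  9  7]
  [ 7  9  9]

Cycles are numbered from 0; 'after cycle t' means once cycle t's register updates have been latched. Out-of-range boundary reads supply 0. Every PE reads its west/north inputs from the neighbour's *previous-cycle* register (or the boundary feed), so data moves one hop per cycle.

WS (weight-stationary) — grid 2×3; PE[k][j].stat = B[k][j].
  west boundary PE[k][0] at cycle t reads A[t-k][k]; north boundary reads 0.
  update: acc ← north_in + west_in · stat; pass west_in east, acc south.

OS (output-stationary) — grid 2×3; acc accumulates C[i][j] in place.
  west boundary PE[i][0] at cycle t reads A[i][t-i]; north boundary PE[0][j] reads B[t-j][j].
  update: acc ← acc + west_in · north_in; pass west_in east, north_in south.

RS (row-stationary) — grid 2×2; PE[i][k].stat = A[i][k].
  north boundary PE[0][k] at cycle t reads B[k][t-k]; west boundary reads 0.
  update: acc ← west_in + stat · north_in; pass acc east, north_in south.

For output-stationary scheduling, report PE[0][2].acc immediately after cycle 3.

PE[0][2].acc = 88

OS 2×3: PE[0][2] cycle-by-cycle (with neighbour feeds):
  cycle 0: PE[0][1] → acc 0, east 0, south 0
  cycle 0: PE[0][2] → acc 0, east 0, south 0
  cycle 1: PE[0][1] → acc 9, east 1, south 9
  cycle 1: PE[0][2] → acc 0, east 0, south 0
  cycle 2: PE[0][1] → acc 90, east 9, south 9
  cycle 2: PE[0][2] → acc 7, east 1, south 7
  cycle 3: PE[0][1] → acc 90, east 0, south 0
  cycle 3: PE[0][2] → acc 88, east 9, south 9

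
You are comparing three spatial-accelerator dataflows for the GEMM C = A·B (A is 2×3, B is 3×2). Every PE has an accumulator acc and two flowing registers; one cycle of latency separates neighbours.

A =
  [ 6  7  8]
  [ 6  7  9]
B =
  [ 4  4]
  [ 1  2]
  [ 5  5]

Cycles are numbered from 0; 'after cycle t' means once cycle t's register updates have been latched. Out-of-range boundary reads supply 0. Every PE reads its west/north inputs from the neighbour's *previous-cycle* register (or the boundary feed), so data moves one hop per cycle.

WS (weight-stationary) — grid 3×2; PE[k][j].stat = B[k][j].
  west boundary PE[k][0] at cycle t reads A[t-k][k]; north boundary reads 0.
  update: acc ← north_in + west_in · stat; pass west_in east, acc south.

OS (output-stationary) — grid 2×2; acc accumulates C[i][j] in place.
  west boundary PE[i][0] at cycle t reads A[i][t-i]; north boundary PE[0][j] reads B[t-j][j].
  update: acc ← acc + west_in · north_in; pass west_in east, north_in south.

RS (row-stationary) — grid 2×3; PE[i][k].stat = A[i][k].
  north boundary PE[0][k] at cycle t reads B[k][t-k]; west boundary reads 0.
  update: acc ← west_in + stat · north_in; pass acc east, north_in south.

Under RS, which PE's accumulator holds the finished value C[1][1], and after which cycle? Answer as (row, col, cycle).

RS — PE[1][2] is where C[1][1] collects:
  cycle 0: PE[1][2] → acc 0, east 0, south 0
  cycle 1: PE[1][2] → acc 0, east 0, south 0
  cycle 2: PE[1][2] → acc 0, east 0, south 0
  cycle 3: PE[1][2] → acc 76, east 76, south 5
  cycle 4: PE[1][2] → acc 83, east 83, south 5

(row, col, cycle) = (1, 2, 4)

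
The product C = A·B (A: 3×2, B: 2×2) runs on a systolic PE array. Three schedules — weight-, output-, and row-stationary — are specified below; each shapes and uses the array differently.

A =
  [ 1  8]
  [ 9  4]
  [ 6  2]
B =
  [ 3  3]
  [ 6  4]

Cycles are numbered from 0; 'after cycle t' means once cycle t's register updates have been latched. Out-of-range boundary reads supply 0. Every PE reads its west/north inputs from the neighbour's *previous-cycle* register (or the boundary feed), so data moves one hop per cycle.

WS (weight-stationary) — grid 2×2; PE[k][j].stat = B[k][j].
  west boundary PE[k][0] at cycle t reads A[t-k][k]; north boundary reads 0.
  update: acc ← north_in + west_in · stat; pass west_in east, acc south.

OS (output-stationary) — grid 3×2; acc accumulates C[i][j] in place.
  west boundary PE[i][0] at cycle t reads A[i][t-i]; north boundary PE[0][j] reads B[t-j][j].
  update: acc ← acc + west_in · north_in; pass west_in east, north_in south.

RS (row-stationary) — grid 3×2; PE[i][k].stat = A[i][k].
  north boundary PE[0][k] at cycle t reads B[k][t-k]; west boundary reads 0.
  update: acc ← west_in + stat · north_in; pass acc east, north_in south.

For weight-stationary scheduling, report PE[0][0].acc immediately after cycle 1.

PE[0][0].acc = 27

WS 2×2: PE[0][0] cycle-by-cycle (with neighbour feeds):
  step 0 · PE0,0: acc=3; fwd→1 fwd↓3
  step 1 · PE0,0: acc=27; fwd→9 fwd↓27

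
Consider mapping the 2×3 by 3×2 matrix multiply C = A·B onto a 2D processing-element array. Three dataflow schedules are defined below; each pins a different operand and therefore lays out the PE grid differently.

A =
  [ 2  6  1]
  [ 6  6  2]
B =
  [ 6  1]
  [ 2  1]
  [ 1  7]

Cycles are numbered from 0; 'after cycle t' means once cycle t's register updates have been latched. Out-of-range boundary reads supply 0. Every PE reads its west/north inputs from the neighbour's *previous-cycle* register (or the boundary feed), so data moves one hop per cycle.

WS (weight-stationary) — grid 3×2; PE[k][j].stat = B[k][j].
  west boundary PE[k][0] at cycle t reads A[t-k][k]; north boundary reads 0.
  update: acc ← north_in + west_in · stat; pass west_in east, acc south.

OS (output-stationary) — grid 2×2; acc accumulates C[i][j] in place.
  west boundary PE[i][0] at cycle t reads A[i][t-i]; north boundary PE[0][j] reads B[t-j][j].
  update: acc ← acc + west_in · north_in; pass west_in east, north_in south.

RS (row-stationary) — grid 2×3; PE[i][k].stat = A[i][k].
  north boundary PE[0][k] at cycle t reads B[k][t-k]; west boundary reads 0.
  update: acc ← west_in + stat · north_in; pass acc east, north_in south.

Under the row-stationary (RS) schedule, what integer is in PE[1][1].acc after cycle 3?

RS 2×3: PE[1][1] cycle-by-cycle (with neighbour feeds):
  cycle 0: PE[0][1] → acc 0, east 0, south 0
  cycle 0: PE[1][0] → acc 0, east 0, south 0
  cycle 0: PE[1][1] → acc 0, east 0, south 0
  cycle 1: PE[0][1] → acc 24, east 24, south 2
  cycle 1: PE[1][0] → acc 36, east 36, south 6
  cycle 1: PE[1][1] → acc 0, east 0, south 0
  cycle 2: PE[0][1] → acc 8, east 8, south 1
  cycle 2: PE[1][0] → acc 6, east 6, south 1
  cycle 2: PE[1][1] → acc 48, east 48, south 2
  cycle 3: PE[0][1] → acc 0, east 0, south 0
  cycle 3: PE[1][0] → acc 0, east 0, south 0
  cycle 3: PE[1][1] → acc 12, east 12, south 1

PE[1][1].acc = 12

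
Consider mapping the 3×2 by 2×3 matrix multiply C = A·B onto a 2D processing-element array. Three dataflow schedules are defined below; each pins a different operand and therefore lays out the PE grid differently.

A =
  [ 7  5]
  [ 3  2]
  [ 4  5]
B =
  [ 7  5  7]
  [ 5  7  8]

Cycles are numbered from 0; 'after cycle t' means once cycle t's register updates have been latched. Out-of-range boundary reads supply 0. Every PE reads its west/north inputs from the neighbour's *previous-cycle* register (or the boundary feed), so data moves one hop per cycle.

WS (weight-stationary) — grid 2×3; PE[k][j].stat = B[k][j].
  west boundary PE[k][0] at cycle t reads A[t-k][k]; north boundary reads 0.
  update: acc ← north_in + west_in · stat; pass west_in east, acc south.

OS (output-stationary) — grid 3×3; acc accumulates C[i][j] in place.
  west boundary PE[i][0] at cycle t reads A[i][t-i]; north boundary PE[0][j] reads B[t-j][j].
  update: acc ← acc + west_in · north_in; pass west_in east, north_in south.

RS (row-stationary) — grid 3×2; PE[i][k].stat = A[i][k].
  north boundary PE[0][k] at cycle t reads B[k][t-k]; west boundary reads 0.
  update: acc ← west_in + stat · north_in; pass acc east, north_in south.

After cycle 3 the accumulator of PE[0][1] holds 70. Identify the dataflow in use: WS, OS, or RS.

dataflow = OS

WS [2×3] PE[0][1] across cycles:
  @0  [0,1]  acc 0  |  →0  ↓0
  @1  [0,1]  acc 35  |  →7  ↓35
  @2  [0,1]  acc 15  |  →3  ↓15
  @3  [0,1]  acc 20  |  →4  ↓20
OS [3×3] PE[0][1] across cycles:
  @0  [0,1]  acc 0  |  →0  ↓0
  @1  [0,1]  acc 35  |  →7  ↓5
  @2  [0,1]  acc 70  |  →5  ↓7
  @3  [0,1]  acc 70  |  →0  ↓0
RS [3×2] PE[0][1] across cycles:
  @0  [0,1]  acc 0  |  →0  ↓0
  @1  [0,1]  acc 74  |  →74  ↓5
  @2  [0,1]  acc 70  |  →70  ↓7
  @3  [0,1]  acc 89  |  →89  ↓8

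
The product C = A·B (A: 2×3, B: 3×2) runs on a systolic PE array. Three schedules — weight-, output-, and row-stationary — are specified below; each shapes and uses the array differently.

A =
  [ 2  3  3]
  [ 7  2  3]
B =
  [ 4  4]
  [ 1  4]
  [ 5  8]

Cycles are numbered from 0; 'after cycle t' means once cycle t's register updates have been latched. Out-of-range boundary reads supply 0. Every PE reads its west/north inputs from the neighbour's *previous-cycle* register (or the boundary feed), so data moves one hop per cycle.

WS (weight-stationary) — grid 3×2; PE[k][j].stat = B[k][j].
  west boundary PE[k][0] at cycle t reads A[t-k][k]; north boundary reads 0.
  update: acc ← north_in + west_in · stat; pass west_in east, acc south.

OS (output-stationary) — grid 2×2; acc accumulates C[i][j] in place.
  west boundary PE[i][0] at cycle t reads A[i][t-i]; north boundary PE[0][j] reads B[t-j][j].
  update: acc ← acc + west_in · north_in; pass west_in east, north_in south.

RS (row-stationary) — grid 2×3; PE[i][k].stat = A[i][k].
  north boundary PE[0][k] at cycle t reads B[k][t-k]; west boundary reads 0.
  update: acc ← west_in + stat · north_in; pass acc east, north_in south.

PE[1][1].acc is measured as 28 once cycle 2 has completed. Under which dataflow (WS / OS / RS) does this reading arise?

dataflow = OS

Under WS (3×2), PE[1][1]:
  step 0 · PE1,1: acc=0; fwd→0 fwd↓0
  step 1 · PE1,1: acc=0; fwd→0 fwd↓0
  step 2 · PE1,1: acc=20; fwd→3 fwd↓20
Under OS (2×2), PE[1][1]:
  step 0 · PE1,1: acc=0; fwd→0 fwd↓0
  step 1 · PE1,1: acc=0; fwd→0 fwd↓0
  step 2 · PE1,1: acc=28; fwd→7 fwd↓4
Under RS (2×3), PE[1][1]:
  step 0 · PE1,1: acc=0; fwd→0 fwd↓0
  step 1 · PE1,1: acc=0; fwd→0 fwd↓0
  step 2 · PE1,1: acc=30; fwd→30 fwd↓1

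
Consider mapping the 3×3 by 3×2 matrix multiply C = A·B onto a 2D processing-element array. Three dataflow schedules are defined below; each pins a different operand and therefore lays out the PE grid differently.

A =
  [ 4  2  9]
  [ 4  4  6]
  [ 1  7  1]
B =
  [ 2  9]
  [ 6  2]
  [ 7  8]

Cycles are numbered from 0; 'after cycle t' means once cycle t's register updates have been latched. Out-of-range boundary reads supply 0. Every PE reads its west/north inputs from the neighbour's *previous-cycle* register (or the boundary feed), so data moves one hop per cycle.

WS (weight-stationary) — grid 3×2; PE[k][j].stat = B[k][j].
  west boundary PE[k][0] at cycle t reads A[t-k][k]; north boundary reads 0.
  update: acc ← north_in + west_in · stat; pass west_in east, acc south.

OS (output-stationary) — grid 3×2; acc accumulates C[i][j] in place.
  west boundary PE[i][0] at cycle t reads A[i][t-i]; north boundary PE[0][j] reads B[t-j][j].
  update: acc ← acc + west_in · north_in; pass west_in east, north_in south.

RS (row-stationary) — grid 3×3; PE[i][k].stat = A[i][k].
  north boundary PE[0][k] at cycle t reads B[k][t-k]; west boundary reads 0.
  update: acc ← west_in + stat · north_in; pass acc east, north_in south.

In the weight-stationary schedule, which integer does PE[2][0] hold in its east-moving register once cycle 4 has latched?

register = 1

WS on a 3×2 grid — tracing PE[2][0] and its feeders:
  step 0 · PE1,0: acc=0; fwd→0 fwd↓0
  step 0 · PE2,0: acc=0; fwd→0 fwd↓0
  step 1 · PE1,0: acc=20; fwd→2 fwd↓20
  step 1 · PE2,0: acc=0; fwd→0 fwd↓0
  step 2 · PE1,0: acc=32; fwd→4 fwd↓32
  step 2 · PE2,0: acc=83; fwd→9 fwd↓83
  step 3 · PE1,0: acc=44; fwd→7 fwd↓44
  step 3 · PE2,0: acc=74; fwd→6 fwd↓74
  step 4 · PE1,0: acc=0; fwd→0 fwd↓0
  step 4 · PE2,0: acc=51; fwd→1 fwd↓51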